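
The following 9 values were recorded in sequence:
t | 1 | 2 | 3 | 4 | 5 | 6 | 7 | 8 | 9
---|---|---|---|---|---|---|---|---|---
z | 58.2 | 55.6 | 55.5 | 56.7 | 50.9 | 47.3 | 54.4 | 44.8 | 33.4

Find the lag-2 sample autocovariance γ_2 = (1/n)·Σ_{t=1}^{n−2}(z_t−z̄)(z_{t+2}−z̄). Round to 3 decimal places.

Mean z̄ = (58.2 + 55.6 + 55.5 + 56.7 + 50.9 + 47.3 + 54.4 + 44.8 + 33.4)/9 = 50.7556
Σ_{t=1}^{7}(z_t−z̄)(z_{t+2}−z̄) = 2.1160
γ_2 = 2.1160 / 9 = 0.235

0.235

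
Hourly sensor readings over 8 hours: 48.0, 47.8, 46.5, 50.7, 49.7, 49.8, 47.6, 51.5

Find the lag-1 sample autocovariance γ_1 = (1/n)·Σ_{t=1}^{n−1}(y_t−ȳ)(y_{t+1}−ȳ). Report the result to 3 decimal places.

Mean ȳ = (48.0 + 47.8 + 46.5 + 50.7 + 49.7 + 49.8 + 47.6 + 51.5)/8 = 48.9500
Deviations: -0.9500, -1.1500, -2.4500, 1.7500, 0.7500, 0.8500, -1.3500, 2.5500
Σ_{t=1}^{7}(y_t−ȳ)(y_{t+1}−ȳ) = -3.0175
γ_1 = -3.0175 / 8 = -0.377

-0.377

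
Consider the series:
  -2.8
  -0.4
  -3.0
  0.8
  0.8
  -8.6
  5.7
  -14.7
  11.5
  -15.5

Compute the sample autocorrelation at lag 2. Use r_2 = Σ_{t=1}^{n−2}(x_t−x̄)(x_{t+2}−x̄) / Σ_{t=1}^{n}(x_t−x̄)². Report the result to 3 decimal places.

0.558

Mean x̄ = (-2.8 − 0.4 − 3.0 + 0.8 + 0.8 − 8.6 + 5.7 − 14.7 + 11.5 − 15.5)/10 = -2.6200
Numerator Σ_{t=1}^{8}(x_t−x̄)(x_{t+2}−x̄) = 359.6712
Denominator Σ(x_t−x̄)² = 644.6760
r_2 = 359.6712 / 644.6760 = 0.558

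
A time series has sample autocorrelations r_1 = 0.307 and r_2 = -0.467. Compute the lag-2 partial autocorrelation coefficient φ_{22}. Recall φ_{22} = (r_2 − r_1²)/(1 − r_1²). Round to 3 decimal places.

-0.620

φ_{22} = (r_2 − r_1²) / (1 − r_1²)
r_1² = (0.307)² = 0.094249
Numerator = -0.467 − 0.0942 = -0.5612; denominator = 1 − 0.0942 = 0.9058
φ_{22} = -0.5612 / 0.9058 = -0.620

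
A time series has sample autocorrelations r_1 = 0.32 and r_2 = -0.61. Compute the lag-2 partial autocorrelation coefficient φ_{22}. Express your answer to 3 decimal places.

φ_{22} = (r_2 − r_1²) / (1 − r_1²)
r_1² = (0.32)² = 0.1024
Numerator = -0.61 − 0.1024 = -0.7124; denominator = 1 − 0.1024 = 0.8976
φ_{22} = -0.7124 / 0.8976 = -0.794

-0.794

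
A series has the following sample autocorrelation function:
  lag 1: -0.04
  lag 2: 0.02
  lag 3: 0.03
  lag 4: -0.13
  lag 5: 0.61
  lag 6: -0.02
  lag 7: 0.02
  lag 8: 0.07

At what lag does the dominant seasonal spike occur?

5

The largest autocorrelation is r_5 = 0.61; the remaining lags stay at or below 0.07.
The dominant spike at lag 5 indicates a seasonal period of 5.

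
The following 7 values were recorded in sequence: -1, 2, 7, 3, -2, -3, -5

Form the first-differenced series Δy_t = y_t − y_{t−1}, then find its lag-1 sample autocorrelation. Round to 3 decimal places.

0.236

First differences Δy: 3, 5, -4, -5, -1, -2
Mean of differences = -0.6667
Numerator Σ(Δy_t−Δȳ)(Δy_{t+1}−Δȳ) = 18.2222
Denominator Σ(Δy_t−Δȳ)² = 77.3333
r_1(Δy) = 18.2222 / 77.3333 = 0.236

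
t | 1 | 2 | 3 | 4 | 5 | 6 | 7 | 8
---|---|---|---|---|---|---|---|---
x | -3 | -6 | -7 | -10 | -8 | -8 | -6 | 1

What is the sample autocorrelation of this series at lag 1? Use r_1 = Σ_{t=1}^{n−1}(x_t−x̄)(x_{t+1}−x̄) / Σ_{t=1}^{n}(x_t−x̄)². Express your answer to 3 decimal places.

0.206

Mean x̄ = (-3 − 6 − 7 − 10 − 8 − 8 − 6 + 1)/8 = -5.8750
Deviations from mean: 2.8750, -0.1250, -1.1250, -4.1250, -2.1250, -2.1250, -0.1250, 6.8750
Σ(x_t−x̄)(x_{t+1}−x̄) = (-0.3594) + (0.1406) + (4.6406) + (8.7656) + (4.5156) + (0.2656) + (-0.8594) = 17.1094
Denominator Σ(x_t−x̄)² = 82.8750
r_1 = 17.1094 / 82.8750 = 0.206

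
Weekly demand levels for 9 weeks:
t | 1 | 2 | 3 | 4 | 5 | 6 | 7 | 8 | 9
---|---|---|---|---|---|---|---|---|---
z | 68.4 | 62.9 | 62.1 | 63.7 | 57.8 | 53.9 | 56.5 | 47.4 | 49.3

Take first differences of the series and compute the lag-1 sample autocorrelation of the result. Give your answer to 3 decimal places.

First differences Δz: -5.5, -0.8, 1.6, -5.9, -3.9, 2.6, -9.1, 1.9
Mean of differences = -2.3875
Numerator Σ(Δz_t−Δz̄)(Δz_{t+1}−Δz̄) = -77.1064
Denominator Σ(Δz_t−Δz̄)² = 131.0488
r_1(Δz) = -77.1064 / 131.0488 = -0.588

-0.588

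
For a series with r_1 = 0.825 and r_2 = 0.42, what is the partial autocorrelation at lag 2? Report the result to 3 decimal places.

φ_{22} = (r_2 − r_1²) / (1 − r_1²)
r_1² = (0.825)² = 0.680625
Numerator = 0.42 − 0.6806 = -0.2606; denominator = 1 − 0.6806 = 0.3194
φ_{22} = -0.2606 / 0.3194 = -0.816

-0.816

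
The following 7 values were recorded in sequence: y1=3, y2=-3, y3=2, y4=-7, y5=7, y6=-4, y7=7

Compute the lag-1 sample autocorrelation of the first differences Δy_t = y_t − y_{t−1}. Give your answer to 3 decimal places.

-0.824

First differences Δy: -6, 5, -9, 14, -11, 11
Mean of differences = 0.6667
Numerator Σ(Δy_t−Δȳ)(Δy_{t+1}−Δȳ) = -475.7778
Denominator Σ(Δy_t−Δȳ)² = 577.3333
r_1(Δy) = -475.7778 / 577.3333 = -0.824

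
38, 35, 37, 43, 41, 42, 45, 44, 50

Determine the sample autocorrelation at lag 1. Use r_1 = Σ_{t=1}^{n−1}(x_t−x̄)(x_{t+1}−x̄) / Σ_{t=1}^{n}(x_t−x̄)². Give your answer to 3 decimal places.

0.456

Mean x̄ = (38 + 35 + 37 + 43 + 41 + 42 + 45 + 44 + 50)/9 = 41.6667
Numerator Σ_{t=1}^{8}(x_t−x̄)(x_{t+1}−x̄) = 76.5556
Denominator Σ(x_t−x̄)² = 168.0000
r_1 = 76.5556 / 168.0000 = 0.456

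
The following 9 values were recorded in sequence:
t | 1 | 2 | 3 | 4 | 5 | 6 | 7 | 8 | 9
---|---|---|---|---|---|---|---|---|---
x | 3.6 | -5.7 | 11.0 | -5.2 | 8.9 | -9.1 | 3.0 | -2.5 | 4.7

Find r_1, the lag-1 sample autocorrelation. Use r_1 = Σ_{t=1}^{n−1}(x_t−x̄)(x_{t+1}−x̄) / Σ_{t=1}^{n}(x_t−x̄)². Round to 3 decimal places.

Mean x̄ = (3.6 − 5.7 + 11.0 − 5.2 + 8.9 − 9.1 + 3.0 − 2.5 + 4.7)/9 = 0.9667
Numerator Σ_{t=1}^{8}(x_t−x̄)(x_{t+1}−x̄) = -315.5611
Denominator Σ(x_t−x̄)² = 384.4400
r_1 = -315.5611 / 384.4400 = -0.821

-0.821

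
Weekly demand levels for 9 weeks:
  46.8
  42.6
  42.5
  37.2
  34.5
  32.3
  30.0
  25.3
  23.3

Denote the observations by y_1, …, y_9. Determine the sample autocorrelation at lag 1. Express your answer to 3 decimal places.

0.650

Mean ȳ = (46.8 + 42.6 + 42.5 + 37.2 + 34.5 + 32.3 + 30.0 + 25.3 + 23.3)/9 = 34.9444
Numerator Σ_{t=1}^{8}(y_t−ȳ)(y_{t+1}−ȳ) = 338.8836
Denominator Σ(y_t−ȳ)² = 521.5822
r_1 = 338.8836 / 521.5822 = 0.650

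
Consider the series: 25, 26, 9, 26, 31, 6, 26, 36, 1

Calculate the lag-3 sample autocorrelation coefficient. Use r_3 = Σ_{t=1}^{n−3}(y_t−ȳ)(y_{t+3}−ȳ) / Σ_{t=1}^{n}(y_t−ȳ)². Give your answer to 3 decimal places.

Mean ȳ = (25 + 26 + 9 + 26 + 31 + 6 + 26 + 36 + 1)/9 = 20.6667
Σ(y_t−ȳ)(y_{t+3}−ȳ) = (23.1111) + (55.1111) + (171.1111) + (28.4444) + (158.4444) + (288.4444) = 724.6667
Denominator Σ(y_t−ȳ)² = 1184.0000
r_3 = 724.6667 / 1184.0000 = 0.612

0.612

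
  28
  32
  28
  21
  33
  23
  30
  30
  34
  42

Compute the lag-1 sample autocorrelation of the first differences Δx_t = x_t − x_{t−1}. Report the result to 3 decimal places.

-0.545

First differences Δx: 4, -4, -7, 12, -10, 7, 0, 4, 8
Mean of differences = 1.5556
Numerator Σ(Δx_t−Δx̄)(Δx_{t+1}−Δx̄) = -235.5309
Denominator Σ(Δx_t−Δx̄)² = 432.2222
r_1(Δx) = -235.5309 / 432.2222 = -0.545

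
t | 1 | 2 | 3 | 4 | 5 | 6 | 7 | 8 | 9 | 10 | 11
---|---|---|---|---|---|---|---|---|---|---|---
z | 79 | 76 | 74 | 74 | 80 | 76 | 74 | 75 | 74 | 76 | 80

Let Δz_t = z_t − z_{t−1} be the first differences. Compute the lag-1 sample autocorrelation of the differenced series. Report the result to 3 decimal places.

-0.077

First differences Δz: -3, -2, 0, 6, -4, -2, 1, -1, 2, 4
Mean of differences = 0.1000
Numerator Σ(Δz_t−Δz̄)(Δz_{t+1}−Δz̄) = -7.0100
Denominator Σ(Δz_t−Δz̄)² = 90.9000
r_1(Δz) = -7.0100 / 90.9000 = -0.077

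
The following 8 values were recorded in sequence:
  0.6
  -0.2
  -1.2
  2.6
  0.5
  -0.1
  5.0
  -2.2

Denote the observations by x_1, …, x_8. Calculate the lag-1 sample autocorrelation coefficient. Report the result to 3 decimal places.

Mean x̄ = (0.6 − 0.2 − 1.2 + 2.6 + 0.5 − 0.1 + 5.0 − 2.2)/8 = 0.6250
Deviations from mean: -0.0250, -0.8250, -1.8250, 1.9750, -0.1250, -0.7250, 4.3750, -2.8250
Σ(x_t−x̄)(x_{t+1}−x̄) = (0.0206) + (1.5056) + (-3.6044) + (-0.2469) + (0.0906) + (-3.1719) + (-12.3594) = -17.7656
Denominator Σ(x_t−x̄)² = 35.5750
r_1 = -17.7656 / 35.5750 = -0.499

-0.499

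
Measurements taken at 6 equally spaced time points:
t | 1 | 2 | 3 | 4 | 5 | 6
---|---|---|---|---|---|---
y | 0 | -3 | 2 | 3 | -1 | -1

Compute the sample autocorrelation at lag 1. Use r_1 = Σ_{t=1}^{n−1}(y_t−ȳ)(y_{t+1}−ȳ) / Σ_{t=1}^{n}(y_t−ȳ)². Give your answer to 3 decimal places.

Mean ȳ = (0 − 3 + 2 + 3 − 1 − 1)/6 = 0.0000
Numerator Σ_{t=1}^{5}(y_t−ȳ)(y_{t+1}−ȳ) = -2.0000
Denominator Σ(y_t−ȳ)² = 24.0000
r_1 = -2.0000 / 24.0000 = -0.083

-0.083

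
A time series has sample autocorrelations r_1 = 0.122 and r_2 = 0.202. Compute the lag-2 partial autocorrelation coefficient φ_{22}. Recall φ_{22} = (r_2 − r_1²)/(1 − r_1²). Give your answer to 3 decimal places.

φ_{22} = (r_2 − r_1²) / (1 − r_1²)
r_1² = (0.122)² = 0.014884
Numerator = 0.202 − 0.0149 = 0.1871; denominator = 1 − 0.0149 = 0.9851
φ_{22} = 0.1871 / 0.9851 = 0.190

0.190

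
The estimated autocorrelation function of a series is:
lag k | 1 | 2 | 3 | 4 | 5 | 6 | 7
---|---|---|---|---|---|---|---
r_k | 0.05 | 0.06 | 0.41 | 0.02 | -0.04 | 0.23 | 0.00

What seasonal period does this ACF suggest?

3

The largest autocorrelation is r_3 = 0.41, with a weaker echo at lag 6 (0.23); the remaining lags stay at or below 0.06.
The dominant spike at lag 3 indicates a seasonal period of 3.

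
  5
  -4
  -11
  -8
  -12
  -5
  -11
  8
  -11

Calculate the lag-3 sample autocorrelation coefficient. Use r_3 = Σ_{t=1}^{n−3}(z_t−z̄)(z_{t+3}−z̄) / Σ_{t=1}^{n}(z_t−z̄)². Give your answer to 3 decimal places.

Mean z̄ = (5 − 4 − 11 − 8 − 12 − 5 − 11 + 8 − 11)/9 = -5.4444
Σ(z_t−z̄)(z_{t+3}−z̄) = (-26.6914) + (-9.4691) + (-2.4691) + (14.1975) + (-88.1358) + (-2.4691) = -115.0370
Denominator Σ(z_t−z̄)² = 434.2222
r_3 = -115.0370 / 434.2222 = -0.265

-0.265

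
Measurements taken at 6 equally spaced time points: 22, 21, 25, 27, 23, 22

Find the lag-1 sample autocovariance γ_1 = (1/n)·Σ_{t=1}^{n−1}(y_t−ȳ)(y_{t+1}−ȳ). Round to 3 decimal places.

Mean ȳ = (22 + 21 + 25 + 27 + 23 + 22)/6 = 23.3333
Σ_{t=1}^{5}(y_t−ȳ)(y_{t+1}−ȳ) = 4.5556
γ_1 = 4.5556 / 6 = 0.759

0.759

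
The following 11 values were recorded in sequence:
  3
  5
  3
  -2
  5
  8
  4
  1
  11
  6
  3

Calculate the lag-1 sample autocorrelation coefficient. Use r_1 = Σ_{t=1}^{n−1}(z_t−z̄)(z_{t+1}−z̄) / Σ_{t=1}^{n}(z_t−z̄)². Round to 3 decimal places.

Mean z̄ = (3 + 5 + 3 − 2 + 5 + 8 + 4 + 1 + 11 + 6 + 3)/11 = 4.2727
Numerator Σ_{t=1}^{10}(z_t−z̄)(z_{t+1}−z̄) = -8.4380
Denominator Σ(z_t−z̄)² = 118.1818
r_1 = -8.4380 / 118.1818 = -0.071

-0.071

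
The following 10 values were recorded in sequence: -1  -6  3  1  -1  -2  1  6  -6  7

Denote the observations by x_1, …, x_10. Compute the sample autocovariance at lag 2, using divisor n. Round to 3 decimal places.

0.732

Mean x̄ = (-1 − 6 + 3 + 1 − 1 − 2 + 1 + 6 − 6 + 7)/10 = 0.2000
Σ_{t=1}^{8}(x_t−x̄)(x_{t+2}−x̄) = 7.3200
γ_2 = 7.3200 / 10 = 0.732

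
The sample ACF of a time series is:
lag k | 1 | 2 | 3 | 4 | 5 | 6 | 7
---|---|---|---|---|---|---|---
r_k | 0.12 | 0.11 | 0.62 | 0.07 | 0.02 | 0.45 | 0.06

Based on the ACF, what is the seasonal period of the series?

3

The largest autocorrelation is r_3 = 0.62, with a weaker echo at lag 6 (0.45); the remaining lags stay at or below 0.12.
The dominant spike at lag 3 indicates a seasonal period of 3.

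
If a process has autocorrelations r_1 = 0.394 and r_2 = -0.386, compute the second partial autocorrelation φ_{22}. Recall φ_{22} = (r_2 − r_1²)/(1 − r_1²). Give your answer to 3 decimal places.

φ_{22} = (r_2 − r_1²) / (1 − r_1²)
r_1² = (0.394)² = 0.155236
Numerator = -0.386 − 0.1552 = -0.5412; denominator = 1 − 0.1552 = 0.8448
φ_{22} = -0.5412 / 0.8448 = -0.641

-0.641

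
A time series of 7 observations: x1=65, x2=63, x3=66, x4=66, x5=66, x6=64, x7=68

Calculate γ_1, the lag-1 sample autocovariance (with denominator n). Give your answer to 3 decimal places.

Mean x̄ = (65 + 63 + 66 + 66 + 66 + 64 + 68)/7 = 65.4286
Deviations: -0.4286, -2.4286, 0.5714, 0.5714, 0.5714, -1.4286, 2.5714
Σ_{t=1}^{6}(x_t−x̄)(x_{t+1}−x̄) = -4.1837
γ_1 = -4.1837 / 7 = -0.598

-0.598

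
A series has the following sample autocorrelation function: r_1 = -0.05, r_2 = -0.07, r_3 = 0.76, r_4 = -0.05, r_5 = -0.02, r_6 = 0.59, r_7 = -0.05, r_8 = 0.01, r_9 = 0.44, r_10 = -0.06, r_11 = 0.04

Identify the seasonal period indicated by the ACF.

3

The largest autocorrelation is r_3 = 0.76, with weaker echoes at lags 6 (0.59) and 9 (0.44); the remaining lags stay at or below 0.04.
The dominant spike at lag 3 indicates a seasonal period of 3.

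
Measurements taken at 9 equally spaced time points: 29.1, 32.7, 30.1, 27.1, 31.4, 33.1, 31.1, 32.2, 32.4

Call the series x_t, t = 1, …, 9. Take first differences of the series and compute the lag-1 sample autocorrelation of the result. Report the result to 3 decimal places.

-0.231

First differences Δx: 3.6, -2.6, -3.0, 4.3, 1.7, -2.0, 1.1, 0.2
Mean of differences = 0.4125
Numerator Σ(Δx_t−Δx̄)(Δx_{t+1}−Δx̄) = -12.4939
Denominator Σ(Δx_t−Δx̄)² = 53.9888
r_1(Δx) = -12.4939 / 53.9888 = -0.231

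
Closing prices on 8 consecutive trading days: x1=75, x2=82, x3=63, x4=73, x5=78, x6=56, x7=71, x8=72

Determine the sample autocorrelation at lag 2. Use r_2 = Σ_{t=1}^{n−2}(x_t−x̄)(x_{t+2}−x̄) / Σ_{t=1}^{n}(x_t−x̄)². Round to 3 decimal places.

Mean x̄ = (75 + 82 + 63 + 73 + 78 + 56 + 71 + 72)/8 = 71.2500
Σ(x_t−x̄)(x_{t+2}−x̄) = (-30.9375) + (18.8125) + (-55.6875) + (-26.6875) + (-1.6875) + (-11.4375) = -107.6250
Denominator Σ(x_t−x̄)² = 479.5000
r_2 = -107.6250 / 479.5000 = -0.224

-0.224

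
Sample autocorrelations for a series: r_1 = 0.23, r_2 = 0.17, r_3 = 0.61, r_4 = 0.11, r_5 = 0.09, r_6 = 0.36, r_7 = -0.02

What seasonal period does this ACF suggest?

The largest autocorrelation is r_3 = 0.61, with a weaker echo at lag 6 (0.36); the remaining lags stay at or below 0.23. The elevated value at lag 1 (0.23), dropping to 0.17 at lag 2, reflects decaying short-term dependence rather than seasonality.
The dominant spike at lag 3 indicates a seasonal period of 3.

3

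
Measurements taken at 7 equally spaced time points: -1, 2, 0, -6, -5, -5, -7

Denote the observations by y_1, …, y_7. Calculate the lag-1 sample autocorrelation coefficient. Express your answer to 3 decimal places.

0.482

Mean ȳ = (-1 + 2 + 0 − 6 − 5 − 5 − 7)/7 = -3.1429
Deviations from mean: 2.1429, 5.1429, 3.1429, -2.8571, -1.8571, -1.8571, -3.8571
Numerator Σ_{t=1}^{6}(y_t−ȳ)(y_{t+1}−ȳ) = 34.1224
Denominator Σ(y_t−ȳ)² = 70.8571
r_1 = 34.1224 / 70.8571 = 0.482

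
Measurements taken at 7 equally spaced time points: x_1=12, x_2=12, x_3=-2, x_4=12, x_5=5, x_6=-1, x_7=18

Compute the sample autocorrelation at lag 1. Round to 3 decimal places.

Mean x̄ = (12 + 12 − 2 + 12 + 5 − 1 + 18)/7 = 8.0000
Numerator Σ_{t=1}^{6}(x_t−x̄)(x_{t+1}−x̄) = -139.0000
Denominator Σ(x_t−x̄)² = 338.0000
r_1 = -139.0000 / 338.0000 = -0.411

-0.411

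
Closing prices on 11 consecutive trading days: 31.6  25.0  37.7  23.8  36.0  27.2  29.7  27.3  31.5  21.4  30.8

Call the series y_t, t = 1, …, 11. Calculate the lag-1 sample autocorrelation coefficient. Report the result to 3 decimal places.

Mean ȳ = (31.6 + 25.0 + 37.7 + 23.8 + 36.0 + 27.2 + 29.7 + 27.3 + 31.5 + 21.4 + 30.8)/11 = 29.2727
Numerator Σ_{t=1}^{10}(y_t−ȳ)(y_{t+1}−ȳ) = -178.5126
Denominator Σ(y_t−ȳ)² = 247.5418
r_1 = -178.5126 / 247.5418 = -0.721

-0.721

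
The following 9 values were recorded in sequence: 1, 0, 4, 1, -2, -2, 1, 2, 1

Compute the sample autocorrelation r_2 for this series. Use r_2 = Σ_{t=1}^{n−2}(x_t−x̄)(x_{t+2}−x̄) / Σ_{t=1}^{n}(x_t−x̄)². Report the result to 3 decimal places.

Mean x̄ = (1 + 0 + 4 + 1 − 2 − 2 + 1 + 2 + 1)/9 = 0.6667
Σ(x_t−x̄)(x_{t+2}−x̄) = (1.1111) + (-0.2222) + (-8.8889) + (-0.8889) + (-0.8889) + (-3.5556) + (0.1111) = -13.2222
Denominator Σ(x_t−x̄)² = 28.0000
r_2 = -13.2222 / 28.0000 = -0.472

-0.472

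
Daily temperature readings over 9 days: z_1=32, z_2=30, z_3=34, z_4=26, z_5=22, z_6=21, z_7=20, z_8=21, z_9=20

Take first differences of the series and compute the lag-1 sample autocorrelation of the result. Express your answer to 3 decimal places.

-0.241

First differences Δz: -2, 4, -8, -4, -1, -1, 1, -1
Mean of differences = -1.5000
Numerator Σ(Δz_t−Δz̄)(Δz_{t+1}−Δz̄) = -20.7500
Denominator Σ(Δz_t−Δz̄)² = 86.0000
r_1(Δz) = -20.7500 / 86.0000 = -0.241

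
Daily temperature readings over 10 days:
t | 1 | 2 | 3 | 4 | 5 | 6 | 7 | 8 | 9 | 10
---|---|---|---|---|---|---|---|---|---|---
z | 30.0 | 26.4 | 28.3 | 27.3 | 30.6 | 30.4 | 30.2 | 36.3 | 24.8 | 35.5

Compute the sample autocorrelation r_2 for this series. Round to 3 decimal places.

Mean z̄ = (30.0 + 26.4 + 28.3 + 27.3 + 30.6 + 30.4 + 30.2 + 36.3 + 24.8 + 35.5)/10 = 29.9800
Numerator Σ_{t=1}^{8}(z_t−z̄)(z_{t+2}−z̄) = 43.9312
Denominator Σ(z_t−z̄)² = 120.6760
r_2 = 43.9312 / 120.6760 = 0.364

0.364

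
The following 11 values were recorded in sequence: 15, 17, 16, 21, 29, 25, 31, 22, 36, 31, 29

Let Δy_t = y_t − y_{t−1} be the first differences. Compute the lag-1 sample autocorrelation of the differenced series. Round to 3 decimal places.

First differences Δy: 2, -1, 5, 8, -4, 6, -9, 14, -5, -2
Mean of differences = 1.4000
Numerator Σ(Δy_t−Δȳ)(Δy_{t+1}−Δȳ) = -284.5600
Denominator Σ(Δy_t−Δȳ)² = 432.4000
r_1(Δy) = -284.5600 / 432.4000 = -0.658

-0.658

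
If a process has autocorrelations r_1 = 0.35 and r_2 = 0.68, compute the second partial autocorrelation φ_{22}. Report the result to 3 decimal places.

φ_{22} = (r_2 − r_1²) / (1 − r_1²)
r_1² = (0.35)² = 0.1225
Numerator = 0.68 − 0.1225 = 0.5575; denominator = 1 − 0.1225 = 0.8775
φ_{22} = 0.5575 / 0.8775 = 0.635

0.635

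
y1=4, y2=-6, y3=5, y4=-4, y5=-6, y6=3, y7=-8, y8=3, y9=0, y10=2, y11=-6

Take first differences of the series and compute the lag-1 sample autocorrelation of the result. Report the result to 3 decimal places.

First differences Δy: -10, 11, -9, -2, 9, -11, 11, -3, 2, -8
Mean of differences = -1.0000
Numerator Σ(Δy_t−Δȳ)(Δy_{t+1}−Δȳ) = -477.0000
Denominator Σ(Δy_t−Δȳ)² = 696.0000
r_1(Δy) = -477.0000 / 696.0000 = -0.685

-0.685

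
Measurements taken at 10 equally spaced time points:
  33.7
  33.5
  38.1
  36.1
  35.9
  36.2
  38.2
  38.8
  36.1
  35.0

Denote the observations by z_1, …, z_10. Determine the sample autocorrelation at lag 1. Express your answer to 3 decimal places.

Mean z̄ = (33.7 + 33.5 + 38.1 + 36.1 + 35.9 + 36.2 + 38.2 + 38.8 + 36.1 + 35.0)/10 = 36.1600
Numerator Σ_{t=1}^{9}(z_t−z̄)(z_{t+1}−z̄) = 6.6504
Denominator Σ(z_t−z̄)² = 29.4440
r_1 = 6.6504 / 29.4440 = 0.226

0.226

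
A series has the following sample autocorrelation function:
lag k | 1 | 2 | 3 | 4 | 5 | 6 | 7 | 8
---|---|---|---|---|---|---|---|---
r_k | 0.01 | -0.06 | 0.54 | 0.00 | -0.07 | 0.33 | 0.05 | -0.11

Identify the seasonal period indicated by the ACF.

3

The largest autocorrelation is r_3 = 0.54, with a weaker echo at lag 6 (0.33); the remaining lags stay at or below 0.05.
The dominant spike at lag 3 indicates a seasonal period of 3.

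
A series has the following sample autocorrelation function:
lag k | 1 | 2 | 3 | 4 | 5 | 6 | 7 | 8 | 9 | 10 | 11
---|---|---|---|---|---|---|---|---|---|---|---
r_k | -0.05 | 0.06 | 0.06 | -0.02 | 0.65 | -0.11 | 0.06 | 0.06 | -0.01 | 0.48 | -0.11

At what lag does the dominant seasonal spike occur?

5

The largest autocorrelation is r_5 = 0.65, with a weaker echo at lag 10 (0.48); the remaining lags stay at or below 0.06.
The dominant spike at lag 5 indicates a seasonal period of 5.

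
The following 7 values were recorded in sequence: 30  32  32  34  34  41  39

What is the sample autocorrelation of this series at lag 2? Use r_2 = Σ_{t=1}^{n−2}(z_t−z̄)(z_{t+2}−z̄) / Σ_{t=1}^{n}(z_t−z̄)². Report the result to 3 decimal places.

Mean z̄ = (30 + 32 + 32 + 34 + 34 + 41 + 39)/7 = 34.5714
Deviations from mean: -4.5714, -2.5714, -2.5714, -0.5714, -0.5714, 6.4286, 4.4286
Numerator Σ_{t=1}^{5}(z_t−z̄)(z_{t+2}−z̄) = 8.4898
Denominator Σ(z_t−z̄)² = 95.7143
r_2 = 8.4898 / 95.7143 = 0.089

0.089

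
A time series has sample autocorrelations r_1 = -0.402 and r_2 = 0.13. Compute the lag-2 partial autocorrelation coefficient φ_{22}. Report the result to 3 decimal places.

-0.038

φ_{22} = (r_2 − r_1²) / (1 − r_1²)
r_1² = (-0.402)² = 0.161604
Numerator = 0.13 − 0.1616 = -0.0316; denominator = 1 − 0.1616 = 0.8384
φ_{22} = -0.0316 / 0.8384 = -0.038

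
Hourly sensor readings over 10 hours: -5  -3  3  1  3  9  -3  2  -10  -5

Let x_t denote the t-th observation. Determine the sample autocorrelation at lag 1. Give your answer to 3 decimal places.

0.139

Mean x̄ = (-5 − 3 + 3 + 1 + 3 + 9 − 3 + 2 − 10 − 5)/10 = -0.8000
Numerator Σ_{t=1}^{9}(x_t−x̄)(x_{t+1}−x̄) = 36.9600
Denominator Σ(x_t−x̄)² = 265.6000
r_1 = 36.9600 / 265.6000 = 0.139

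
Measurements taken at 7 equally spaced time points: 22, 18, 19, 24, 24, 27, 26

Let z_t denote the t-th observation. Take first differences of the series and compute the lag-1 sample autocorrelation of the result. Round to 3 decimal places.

-0.171

First differences Δz: -4, 1, 5, 0, 3, -1
Mean of differences = 0.6667
Numerator Σ(Δz_t−Δz̄)(Δz_{t+1}−Δz̄) = -8.4444
Denominator Σ(Δz_t−Δz̄)² = 49.3333
r_1(Δz) = -8.4444 / 49.3333 = -0.171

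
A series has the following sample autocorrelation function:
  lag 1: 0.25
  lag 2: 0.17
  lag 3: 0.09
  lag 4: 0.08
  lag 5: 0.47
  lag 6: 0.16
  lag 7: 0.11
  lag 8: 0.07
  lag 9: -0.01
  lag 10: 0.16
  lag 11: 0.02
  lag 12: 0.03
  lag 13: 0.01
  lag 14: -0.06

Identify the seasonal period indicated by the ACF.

5

The largest autocorrelation is r_5 = 0.47; the remaining lags stay at or below 0.25. The elevated value at lag 1 (0.25), dropping to 0.17 at lag 2, reflects decaying short-term dependence rather than seasonality.
The dominant spike at lag 5 indicates a seasonal period of 5.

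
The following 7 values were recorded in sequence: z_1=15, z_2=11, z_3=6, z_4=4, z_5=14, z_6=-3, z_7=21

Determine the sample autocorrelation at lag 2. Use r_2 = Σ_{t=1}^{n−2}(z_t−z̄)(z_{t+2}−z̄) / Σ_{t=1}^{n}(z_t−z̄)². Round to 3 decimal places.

Mean z̄ = (15 + 11 + 6 + 4 + 14 − 3 + 21)/7 = 9.7143
Σ(z_t−z̄)(z_{t+2}−z̄) = (-19.6327) + (-7.3469) + (-15.9184) + (72.6531) + (48.3673) = 78.1224
Denominator Σ(z_t−z̄)² = 383.4286
r_2 = 78.1224 / 383.4286 = 0.204

0.204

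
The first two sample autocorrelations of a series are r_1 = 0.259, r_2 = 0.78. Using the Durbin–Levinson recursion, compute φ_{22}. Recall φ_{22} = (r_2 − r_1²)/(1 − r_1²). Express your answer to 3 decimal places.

φ_{22} = (r_2 − r_1²) / (1 − r_1²)
r_1² = (0.259)² = 0.067081
Numerator = 0.78 − 0.0671 = 0.7129; denominator = 1 − 0.0671 = 0.9329
φ_{22} = 0.7129 / 0.9329 = 0.764

0.764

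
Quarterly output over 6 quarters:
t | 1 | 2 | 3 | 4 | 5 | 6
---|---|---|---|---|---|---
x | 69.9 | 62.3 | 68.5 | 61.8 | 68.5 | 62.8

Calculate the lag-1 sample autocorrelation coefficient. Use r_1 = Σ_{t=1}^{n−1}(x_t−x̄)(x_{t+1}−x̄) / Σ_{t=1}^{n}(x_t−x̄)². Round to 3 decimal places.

-0.787

Mean x̄ = (69.9 + 62.3 + 68.5 + 61.8 + 68.5 + 62.8)/6 = 65.6333
Deviations from mean: 4.2667, -3.3333, 2.8667, -3.8333, 2.8667, -2.8333
Σ(x_t−x̄)(x_{t+1}−x̄) = (-14.2222) + (-9.5556) + (-10.9889) + (-10.9889) + (-8.1222) = -53.8778
Denominator Σ(x_t−x̄)² = 68.4733
r_1 = -53.8778 / 68.4733 = -0.787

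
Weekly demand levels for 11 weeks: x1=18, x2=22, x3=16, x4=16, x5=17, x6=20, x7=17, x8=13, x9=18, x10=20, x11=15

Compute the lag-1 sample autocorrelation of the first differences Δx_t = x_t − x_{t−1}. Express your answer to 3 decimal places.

First differences Δx: 4, -6, 0, 1, 3, -3, -4, 5, 2, -5
Mean of differences = -0.3000
Numerator Σ(Δx_t−Δx̄)(Δx_{t+1}−Δx̄) = -38.6900
Denominator Σ(Δx_t−Δx̄)² = 140.1000
r_1(Δx) = -38.6900 / 140.1000 = -0.276

-0.276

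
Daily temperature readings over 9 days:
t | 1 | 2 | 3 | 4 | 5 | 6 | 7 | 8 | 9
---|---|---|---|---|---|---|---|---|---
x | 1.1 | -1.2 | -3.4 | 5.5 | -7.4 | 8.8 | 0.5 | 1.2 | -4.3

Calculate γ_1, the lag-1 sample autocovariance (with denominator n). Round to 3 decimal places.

-13.587

Mean x̄ = (1.1 − 1.2 − 3.4 + 5.5 − 7.4 + 8.8 + 0.5 + 1.2 − 4.3)/9 = 0.0889
Σ_{t=1}^{8}(x_t−x̄)(x_{t+1}−x̄) = -122.2835
γ_1 = -122.2835 / 9 = -13.587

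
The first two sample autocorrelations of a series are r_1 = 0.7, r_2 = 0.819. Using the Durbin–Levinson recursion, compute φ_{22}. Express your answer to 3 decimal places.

0.645

φ_{22} = (r_2 − r_1²) / (1 − r_1²)
r_1² = (0.7)² = 0.49
Numerator = 0.819 − 0.4900 = 0.3290; denominator = 1 − 0.4900 = 0.5100
φ_{22} = 0.3290 / 0.5100 = 0.645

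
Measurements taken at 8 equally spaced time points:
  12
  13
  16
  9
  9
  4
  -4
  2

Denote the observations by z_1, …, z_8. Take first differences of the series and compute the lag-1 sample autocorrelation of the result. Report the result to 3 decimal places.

-0.308

First differences Δz: 1, 3, -7, 0, -5, -8, 6
Mean of differences = -1.4286
Numerator Σ(Δz_t−Δz̄)(Δz_{t+1}−Δz̄) = -52.3265
Denominator Σ(Δz_t−Δz̄)² = 169.7143
r_1(Δz) = -52.3265 / 169.7143 = -0.308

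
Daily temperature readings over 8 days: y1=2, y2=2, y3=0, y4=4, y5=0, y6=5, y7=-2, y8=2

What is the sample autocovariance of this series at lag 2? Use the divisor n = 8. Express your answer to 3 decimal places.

Mean ȳ = (2 + 2 + 0 + 4 + 0 + 5 − 2 + 2)/8 = 1.6250
Deviations: 0.3750, 0.3750, -1.6250, 2.3750, -1.6250, 3.3750, -3.6250, 0.3750
Σ_{t=1}^{6}(y_t−ȳ)(y_{t+2}−ȳ) = 18.0938
γ_2 = 18.0938 / 8 = 2.262

2.262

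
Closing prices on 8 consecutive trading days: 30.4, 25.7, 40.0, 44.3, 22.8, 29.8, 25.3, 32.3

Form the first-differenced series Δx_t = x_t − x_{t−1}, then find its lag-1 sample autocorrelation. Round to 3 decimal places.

First differences Δx: -4.7, 14.3, 4.3, -21.5, 7.0, -4.5, 7.0
Mean of differences = 0.2714
Numerator Σ(Δx_t−Δx̄)(Δx_{t+1}−Δx̄) = -311.6351
Denominator Σ(Δx_t−Δx̄)² = 825.0543
r_1(Δx) = -311.6351 / 825.0543 = -0.378

-0.378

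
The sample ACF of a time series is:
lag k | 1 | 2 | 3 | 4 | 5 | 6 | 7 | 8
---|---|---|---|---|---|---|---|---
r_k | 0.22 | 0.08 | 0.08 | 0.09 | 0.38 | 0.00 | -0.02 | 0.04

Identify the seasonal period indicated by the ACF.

5

The largest autocorrelation is r_5 = 0.38; the remaining lags stay at or below 0.22. The elevated value at lag 1 (0.22), dropping to 0.08 at lag 2, reflects decaying short-term dependence rather than seasonality.
The dominant spike at lag 5 indicates a seasonal period of 5.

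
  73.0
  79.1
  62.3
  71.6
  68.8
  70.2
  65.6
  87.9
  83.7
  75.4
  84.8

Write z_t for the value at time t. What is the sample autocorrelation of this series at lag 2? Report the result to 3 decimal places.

0.158

Mean z̄ = (73.0 + 79.1 + 62.3 + 71.6 + 68.8 + 70.2 + 65.6 + 87.9 + 83.7 + 75.4 + 84.8)/11 = 74.7636
Numerator Σ_{t=1}^{9}(z_t−z̄)(z_{t+2}−z̄) = 107.8864
Denominator Σ(z_t−z̄)² = 681.1855
r_2 = 107.8864 / 681.1855 = 0.158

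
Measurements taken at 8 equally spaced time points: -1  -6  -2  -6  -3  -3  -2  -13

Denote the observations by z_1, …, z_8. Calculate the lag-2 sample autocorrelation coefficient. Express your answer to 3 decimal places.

0.033

Mean z̄ = (-1 − 6 − 2 − 6 − 3 − 3 − 2 − 13)/8 = -4.5000
Numerator Σ_{t=1}^{6}(z_t−z̄)(z_{t+2}−z̄) = 3.5000
Denominator Σ(z_t−z̄)² = 106.0000
r_2 = 3.5000 / 106.0000 = 0.033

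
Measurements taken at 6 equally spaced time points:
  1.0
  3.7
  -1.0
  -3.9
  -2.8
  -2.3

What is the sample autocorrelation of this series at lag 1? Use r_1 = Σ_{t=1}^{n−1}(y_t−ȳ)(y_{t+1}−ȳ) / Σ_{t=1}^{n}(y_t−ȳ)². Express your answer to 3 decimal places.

Mean ȳ = (1.0 + 3.7 − 1.0 − 3.9 − 2.8 − 2.3)/6 = -0.8833
Deviations from mean: 1.8833, 4.5833, -0.1167, -3.0167, -1.9167, -1.4167
Σ(y_t−ȳ)(y_{t+1}−ȳ) = (8.6319) + (-0.5347) + (0.3519) + (5.7819) + (2.7153) = 16.9464
Denominator Σ(y_t−ȳ)² = 39.3483
r_1 = 16.9464 / 39.3483 = 0.431

0.431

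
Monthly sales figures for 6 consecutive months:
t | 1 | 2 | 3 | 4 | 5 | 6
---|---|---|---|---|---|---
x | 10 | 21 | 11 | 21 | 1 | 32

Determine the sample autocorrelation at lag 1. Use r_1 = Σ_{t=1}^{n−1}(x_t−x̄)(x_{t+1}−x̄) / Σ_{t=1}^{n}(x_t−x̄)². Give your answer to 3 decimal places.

Mean x̄ = (10 + 21 + 11 + 21 + 1 + 32)/6 = 16.0000
Deviations from mean: -6.0000, 5.0000, -5.0000, 5.0000, -15.0000, 16.0000
Σ(x_t−x̄)(x_{t+1}−x̄) = (-30.0000) + (-25.0000) + (-25.0000) + (-75.0000) + (-240.0000) = -395.0000
Denominator Σ(x_t−x̄)² = 592.0000
r_1 = -395.0000 / 592.0000 = -0.667

-0.667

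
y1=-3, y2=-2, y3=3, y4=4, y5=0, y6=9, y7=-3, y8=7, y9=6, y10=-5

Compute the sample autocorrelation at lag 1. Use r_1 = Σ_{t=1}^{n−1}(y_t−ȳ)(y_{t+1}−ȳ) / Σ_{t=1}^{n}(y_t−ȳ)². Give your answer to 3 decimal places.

-0.306

Mean ȳ = (-3 − 2 + 3 + 4 + 0 + 9 − 3 + 7 + 6 − 5)/10 = 1.6000
Numerator Σ_{t=1}^{9}(y_t−ȳ)(y_{t+1}−ȳ) = -64.9600
Denominator Σ(y_t−ȳ)² = 212.4000
r_1 = -64.9600 / 212.4000 = -0.306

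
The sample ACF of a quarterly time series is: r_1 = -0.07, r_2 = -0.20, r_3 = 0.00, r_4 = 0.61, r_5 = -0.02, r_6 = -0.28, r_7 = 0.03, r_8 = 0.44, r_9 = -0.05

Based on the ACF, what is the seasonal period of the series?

The largest autocorrelation is r_4 = 0.61, with a weaker echo at lag 8 (0.44); the remaining lags stay at or below 0.03.
The dominant spike at lag 4 indicates a seasonal period of 4.

4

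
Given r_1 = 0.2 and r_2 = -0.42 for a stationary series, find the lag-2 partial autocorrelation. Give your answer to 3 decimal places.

-0.479

φ_{22} = (r_2 − r_1²) / (1 − r_1²)
r_1² = (0.2)² = 0.04
Numerator = -0.42 − 0.0400 = -0.4600; denominator = 1 − 0.0400 = 0.9600
φ_{22} = -0.4600 / 0.9600 = -0.479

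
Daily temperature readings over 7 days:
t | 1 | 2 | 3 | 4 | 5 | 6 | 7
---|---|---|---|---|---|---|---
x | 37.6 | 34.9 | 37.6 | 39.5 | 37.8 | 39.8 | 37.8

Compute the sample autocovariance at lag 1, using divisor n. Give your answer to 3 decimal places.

Mean x̄ = (37.6 + 34.9 + 37.6 + 39.5 + 37.8 + 39.8 + 37.8)/7 = 37.8571
Deviations: -0.2571, -2.9571, -0.2571, 1.6429, -0.0571, 1.9429, -0.0571
Σ_{t=1}^{6}(x_t−x̄)(x_{t+1}−x̄) = 0.7824
γ_1 = 0.7824 / 7 = 0.112

0.112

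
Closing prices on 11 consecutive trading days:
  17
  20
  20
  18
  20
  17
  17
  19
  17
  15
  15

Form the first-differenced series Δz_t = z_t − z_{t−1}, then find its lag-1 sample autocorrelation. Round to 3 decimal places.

-0.294

First differences Δz: 3, 0, -2, 2, -3, 0, 2, -2, -2, 0
Mean of differences = -0.2000
Numerator Σ(Δz_t−Δz̄)(Δz_{t+1}−Δz̄) = -11.0400
Denominator Σ(Δz_t−Δz̄)² = 37.6000
r_1(Δz) = -11.0400 / 37.6000 = -0.294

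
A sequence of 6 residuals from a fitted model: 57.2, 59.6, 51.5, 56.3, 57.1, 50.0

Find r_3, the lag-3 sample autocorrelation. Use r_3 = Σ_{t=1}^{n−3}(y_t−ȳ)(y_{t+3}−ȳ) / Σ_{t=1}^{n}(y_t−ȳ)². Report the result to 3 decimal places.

Mean ȳ = (57.2 + 59.6 + 51.5 + 56.3 + 57.1 + 50.0)/6 = 55.2833
Deviations from mean: 1.9167, 4.3167, -3.7833, 1.0167, 1.8167, -5.2833
Σ(y_t−ȳ)(y_{t+3}−ȳ) = (1.9486) + (7.8419) + (19.9886) = 29.7792
Denominator Σ(y_t−ȳ)² = 68.8683
r_3 = 29.7792 / 68.8683 = 0.432

0.432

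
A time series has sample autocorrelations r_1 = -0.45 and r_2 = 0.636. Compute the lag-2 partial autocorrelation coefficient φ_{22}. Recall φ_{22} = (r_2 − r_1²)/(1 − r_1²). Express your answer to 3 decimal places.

φ_{22} = (r_2 − r_1²) / (1 − r_1²)
r_1² = (-0.45)² = 0.2025
Numerator = 0.636 − 0.2025 = 0.4335; denominator = 1 − 0.2025 = 0.7975
φ_{22} = 0.4335 / 0.7975 = 0.544

0.544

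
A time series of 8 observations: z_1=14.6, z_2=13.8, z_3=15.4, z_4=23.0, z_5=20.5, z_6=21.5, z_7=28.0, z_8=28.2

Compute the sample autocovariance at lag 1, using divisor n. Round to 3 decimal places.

15.786

Mean z̄ = (14.6 + 13.8 + 15.4 + 23.0 + 20.5 + 21.5 + 28.0 + 28.2)/8 = 20.6250
Σ_{t=1}^{7}(z_t−z̄)(z_{t+1}−z̄) = 126.2844
γ_1 = 126.2844 / 8 = 15.786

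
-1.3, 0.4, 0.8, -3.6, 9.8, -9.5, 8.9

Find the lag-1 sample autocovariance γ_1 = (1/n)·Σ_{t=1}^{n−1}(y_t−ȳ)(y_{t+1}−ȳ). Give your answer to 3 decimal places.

-30.711

Mean ȳ = (-1.3 + 0.4 + 0.8 − 3.6 + 9.8 − 9.5 + 8.9)/7 = 0.7857
Σ_{t=1}^{6}(y_t−ȳ)(y_{t+1}−ȳ) = -214.9773
γ_1 = -214.9773 / 7 = -30.711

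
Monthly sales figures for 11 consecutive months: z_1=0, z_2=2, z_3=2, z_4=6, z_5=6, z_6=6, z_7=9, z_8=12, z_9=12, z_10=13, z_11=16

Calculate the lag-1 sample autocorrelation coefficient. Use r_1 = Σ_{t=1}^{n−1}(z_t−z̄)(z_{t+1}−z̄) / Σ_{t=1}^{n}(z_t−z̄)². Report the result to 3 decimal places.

0.672

Mean z̄ = (0 + 2 + 2 + 6 + 6 + 6 + 9 + 12 + 12 + 13 + 16)/11 = 7.6364
Numerator Σ_{t=1}^{10}(z_t−z̄)(z_{t+1}−z̄) = 180.4132
Denominator Σ(z_t−z̄)² = 268.5455
r_1 = 180.4132 / 268.5455 = 0.672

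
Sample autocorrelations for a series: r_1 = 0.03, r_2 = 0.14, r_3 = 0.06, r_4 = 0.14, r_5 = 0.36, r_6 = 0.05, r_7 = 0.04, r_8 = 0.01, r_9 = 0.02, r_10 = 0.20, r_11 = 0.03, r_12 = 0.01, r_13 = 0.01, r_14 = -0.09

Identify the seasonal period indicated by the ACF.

The largest autocorrelation is r_5 = 0.36, with a weaker echo at lag 10 (0.20); the remaining lags stay at or below 0.14.
The dominant spike at lag 5 indicates a seasonal period of 5.

5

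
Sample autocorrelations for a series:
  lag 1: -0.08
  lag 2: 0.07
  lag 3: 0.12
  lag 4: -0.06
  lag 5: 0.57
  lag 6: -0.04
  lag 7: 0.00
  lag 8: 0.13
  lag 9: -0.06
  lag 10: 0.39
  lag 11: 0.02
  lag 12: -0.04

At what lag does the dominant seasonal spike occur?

The largest autocorrelation is r_5 = 0.57, with a weaker echo at lag 10 (0.39); the remaining lags stay at or below 0.13.
The dominant spike at lag 5 indicates a seasonal period of 5.

5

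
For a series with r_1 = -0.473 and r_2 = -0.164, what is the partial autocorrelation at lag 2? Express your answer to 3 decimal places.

φ_{22} = (r_2 − r_1²) / (1 − r_1²)
r_1² = (-0.473)² = 0.223729
Numerator = -0.164 − 0.2237 = -0.3877; denominator = 1 − 0.2237 = 0.7763
φ_{22} = -0.3877 / 0.7763 = -0.499

-0.499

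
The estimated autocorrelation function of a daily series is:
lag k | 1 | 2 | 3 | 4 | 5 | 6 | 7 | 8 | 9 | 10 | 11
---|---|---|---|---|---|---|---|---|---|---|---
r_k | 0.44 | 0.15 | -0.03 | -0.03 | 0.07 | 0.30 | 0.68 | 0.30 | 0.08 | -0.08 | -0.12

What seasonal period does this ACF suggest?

7

The largest autocorrelation is r_7 = 0.68; the remaining lags stay at or below 0.44. The elevated value at lag 1 (0.44), dropping to 0.15 at lag 2, reflects decaying short-term dependence rather than seasonality.
The dominant spike at lag 7 indicates a seasonal period of 7.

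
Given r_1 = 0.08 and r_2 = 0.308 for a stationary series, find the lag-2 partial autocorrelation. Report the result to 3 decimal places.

0.304

φ_{22} = (r_2 − r_1²) / (1 − r_1²)
r_1² = (0.08)² = 0.0064
Numerator = 0.308 − 0.0064 = 0.3016; denominator = 1 − 0.0064 = 0.9936
φ_{22} = 0.3016 / 0.9936 = 0.304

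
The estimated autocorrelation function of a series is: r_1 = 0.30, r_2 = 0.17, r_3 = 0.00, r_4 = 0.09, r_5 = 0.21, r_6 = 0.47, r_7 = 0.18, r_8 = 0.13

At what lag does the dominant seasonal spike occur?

The largest autocorrelation is r_6 = 0.47; the remaining lags stay at or below 0.30. The elevated value at lag 1 (0.30), dropping to 0.17 at lag 2, reflects decaying short-term dependence rather than seasonality.
The dominant spike at lag 6 indicates a seasonal period of 6.

6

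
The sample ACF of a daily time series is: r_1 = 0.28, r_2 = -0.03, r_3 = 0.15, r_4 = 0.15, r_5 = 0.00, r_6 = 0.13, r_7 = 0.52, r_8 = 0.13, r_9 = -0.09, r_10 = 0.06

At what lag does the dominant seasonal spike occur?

7

The largest autocorrelation is r_7 = 0.52; the remaining lags stay at or below 0.28.
The dominant spike at lag 7 indicates a seasonal period of 7.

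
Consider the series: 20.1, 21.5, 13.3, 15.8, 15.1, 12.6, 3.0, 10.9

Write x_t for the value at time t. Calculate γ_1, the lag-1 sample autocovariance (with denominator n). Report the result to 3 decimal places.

Mean x̄ = (20.1 + 21.5 + 13.3 + 15.8 + 15.1 + 12.6 + 3.0 + 10.9)/8 = 14.0375
Deviations: 6.0625, 7.4625, -0.7375, 1.7625, 1.0625, -1.4375, -11.0375, -3.1375
Σ_{t=1}^{7}(x_t−x̄)(x_{t+1}−x̄) = 89.2798
γ_1 = 89.2798 / 8 = 11.160

11.160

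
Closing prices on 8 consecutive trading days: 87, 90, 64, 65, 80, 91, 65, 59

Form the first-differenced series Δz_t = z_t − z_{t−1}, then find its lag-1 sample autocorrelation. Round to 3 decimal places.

First differences Δz: 3, -26, 1, 15, 11, -26, -6
Mean of differences = -4.0000
Numerator Σ(Δz_t−Δz̄)(Δz_{t+1}−Δz̄) = -170.0000
Denominator Σ(Δz_t−Δz̄)² = 1632.0000
r_1(Δz) = -170.0000 / 1632.0000 = -0.104

-0.104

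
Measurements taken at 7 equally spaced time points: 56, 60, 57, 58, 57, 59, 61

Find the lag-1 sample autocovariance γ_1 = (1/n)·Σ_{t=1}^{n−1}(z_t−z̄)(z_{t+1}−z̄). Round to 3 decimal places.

-0.624

Mean z̄ = (56 + 60 + 57 + 58 + 57 + 59 + 61)/7 = 58.2857
Deviations: -2.2857, 1.7143, -1.2857, -0.2857, -1.2857, 0.7143, 2.7143
Σ_{t=1}^{6}(z_t−z̄)(z_{t+1}−z̄) = -4.3673
γ_1 = -4.3673 / 7 = -0.624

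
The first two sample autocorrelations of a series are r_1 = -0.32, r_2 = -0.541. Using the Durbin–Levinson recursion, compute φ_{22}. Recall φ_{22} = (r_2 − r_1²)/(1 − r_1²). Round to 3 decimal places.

φ_{22} = (r_2 − r_1²) / (1 − r_1²)
r_1² = (-0.32)² = 0.1024
Numerator = -0.541 − 0.1024 = -0.6434; denominator = 1 − 0.1024 = 0.8976
φ_{22} = -0.6434 / 0.8976 = -0.717

-0.717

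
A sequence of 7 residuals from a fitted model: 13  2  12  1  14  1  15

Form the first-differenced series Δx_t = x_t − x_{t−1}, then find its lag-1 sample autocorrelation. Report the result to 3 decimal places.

-0.815

First differences Δx: -11, 10, -11, 13, -13, 14
Mean of differences = 0.3333
Numerator Σ(Δx_t−Δx̄)(Δx_{t+1}−Δx̄) = -713.7778
Denominator Σ(Δx_t−Δx̄)² = 875.3333
r_1(Δx) = -713.7778 / 875.3333 = -0.815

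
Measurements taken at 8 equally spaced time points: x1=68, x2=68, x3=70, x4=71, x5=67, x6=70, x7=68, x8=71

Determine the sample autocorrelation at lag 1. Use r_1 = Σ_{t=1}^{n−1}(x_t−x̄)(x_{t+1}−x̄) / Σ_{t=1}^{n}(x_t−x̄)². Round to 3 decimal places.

-0.416

Mean x̄ = (68 + 68 + 70 + 71 + 67 + 70 + 68 + 71)/8 = 69.1250
Deviations from mean: -1.1250, -1.1250, 0.8750, 1.8750, -2.1250, 0.8750, -1.1250, 1.8750
Numerator Σ_{t=1}^{7}(x_t−x̄)(x_{t+1}−x̄) = -7.0156
Denominator Σ(x_t−x̄)² = 16.8750
r_1 = -7.0156 / 16.8750 = -0.416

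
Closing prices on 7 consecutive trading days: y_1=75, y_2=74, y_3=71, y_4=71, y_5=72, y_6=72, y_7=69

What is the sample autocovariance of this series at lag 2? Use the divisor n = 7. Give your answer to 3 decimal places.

-0.714

Mean ȳ = (75 + 74 + 71 + 71 + 72 + 72 + 69)/7 = 72.0000
Deviations: 3.0000, 2.0000, -1.0000, -1.0000, 0.0000, 0.0000, -3.0000
Σ_{t=1}^{5}(y_t−ȳ)(y_{t+2}−ȳ) = -5.0000
γ_2 = -5.0000 / 7 = -0.714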